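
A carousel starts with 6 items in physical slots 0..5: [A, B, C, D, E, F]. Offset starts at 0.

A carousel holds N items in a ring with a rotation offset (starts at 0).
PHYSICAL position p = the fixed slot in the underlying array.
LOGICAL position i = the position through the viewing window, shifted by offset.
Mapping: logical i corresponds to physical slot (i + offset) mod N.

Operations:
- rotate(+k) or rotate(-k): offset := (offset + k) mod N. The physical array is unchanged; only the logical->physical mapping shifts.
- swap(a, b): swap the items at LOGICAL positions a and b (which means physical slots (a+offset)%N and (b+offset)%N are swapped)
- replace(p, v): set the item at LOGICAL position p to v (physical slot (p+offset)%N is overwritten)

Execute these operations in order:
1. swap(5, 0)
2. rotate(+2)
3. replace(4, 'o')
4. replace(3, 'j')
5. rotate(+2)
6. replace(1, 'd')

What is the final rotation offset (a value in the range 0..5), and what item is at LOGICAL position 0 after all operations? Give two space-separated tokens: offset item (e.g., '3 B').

After op 1 (swap(5, 0)): offset=0, physical=[F,B,C,D,E,A], logical=[F,B,C,D,E,A]
After op 2 (rotate(+2)): offset=2, physical=[F,B,C,D,E,A], logical=[C,D,E,A,F,B]
After op 3 (replace(4, 'o')): offset=2, physical=[o,B,C,D,E,A], logical=[C,D,E,A,o,B]
After op 4 (replace(3, 'j')): offset=2, physical=[o,B,C,D,E,j], logical=[C,D,E,j,o,B]
After op 5 (rotate(+2)): offset=4, physical=[o,B,C,D,E,j], logical=[E,j,o,B,C,D]
After op 6 (replace(1, 'd')): offset=4, physical=[o,B,C,D,E,d], logical=[E,d,o,B,C,D]

Answer: 4 E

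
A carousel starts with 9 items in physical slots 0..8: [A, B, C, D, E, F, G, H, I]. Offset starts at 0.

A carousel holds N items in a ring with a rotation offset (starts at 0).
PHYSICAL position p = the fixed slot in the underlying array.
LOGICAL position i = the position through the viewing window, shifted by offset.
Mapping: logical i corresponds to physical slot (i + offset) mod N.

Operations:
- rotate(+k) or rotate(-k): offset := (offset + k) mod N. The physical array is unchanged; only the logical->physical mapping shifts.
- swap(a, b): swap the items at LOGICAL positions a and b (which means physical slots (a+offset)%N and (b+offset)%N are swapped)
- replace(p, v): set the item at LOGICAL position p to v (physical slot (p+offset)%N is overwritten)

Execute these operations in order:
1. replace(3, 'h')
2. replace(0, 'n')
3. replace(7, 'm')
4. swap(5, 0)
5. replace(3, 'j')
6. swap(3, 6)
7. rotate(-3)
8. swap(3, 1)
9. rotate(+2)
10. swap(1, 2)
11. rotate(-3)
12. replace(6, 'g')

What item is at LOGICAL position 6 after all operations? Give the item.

After op 1 (replace(3, 'h')): offset=0, physical=[A,B,C,h,E,F,G,H,I], logical=[A,B,C,h,E,F,G,H,I]
After op 2 (replace(0, 'n')): offset=0, physical=[n,B,C,h,E,F,G,H,I], logical=[n,B,C,h,E,F,G,H,I]
After op 3 (replace(7, 'm')): offset=0, physical=[n,B,C,h,E,F,G,m,I], logical=[n,B,C,h,E,F,G,m,I]
After op 4 (swap(5, 0)): offset=0, physical=[F,B,C,h,E,n,G,m,I], logical=[F,B,C,h,E,n,G,m,I]
After op 5 (replace(3, 'j')): offset=0, physical=[F,B,C,j,E,n,G,m,I], logical=[F,B,C,j,E,n,G,m,I]
After op 6 (swap(3, 6)): offset=0, physical=[F,B,C,G,E,n,j,m,I], logical=[F,B,C,G,E,n,j,m,I]
After op 7 (rotate(-3)): offset=6, physical=[F,B,C,G,E,n,j,m,I], logical=[j,m,I,F,B,C,G,E,n]
After op 8 (swap(3, 1)): offset=6, physical=[m,B,C,G,E,n,j,F,I], logical=[j,F,I,m,B,C,G,E,n]
After op 9 (rotate(+2)): offset=8, physical=[m,B,C,G,E,n,j,F,I], logical=[I,m,B,C,G,E,n,j,F]
After op 10 (swap(1, 2)): offset=8, physical=[B,m,C,G,E,n,j,F,I], logical=[I,B,m,C,G,E,n,j,F]
After op 11 (rotate(-3)): offset=5, physical=[B,m,C,G,E,n,j,F,I], logical=[n,j,F,I,B,m,C,G,E]
After op 12 (replace(6, 'g')): offset=5, physical=[B,m,g,G,E,n,j,F,I], logical=[n,j,F,I,B,m,g,G,E]

Answer: g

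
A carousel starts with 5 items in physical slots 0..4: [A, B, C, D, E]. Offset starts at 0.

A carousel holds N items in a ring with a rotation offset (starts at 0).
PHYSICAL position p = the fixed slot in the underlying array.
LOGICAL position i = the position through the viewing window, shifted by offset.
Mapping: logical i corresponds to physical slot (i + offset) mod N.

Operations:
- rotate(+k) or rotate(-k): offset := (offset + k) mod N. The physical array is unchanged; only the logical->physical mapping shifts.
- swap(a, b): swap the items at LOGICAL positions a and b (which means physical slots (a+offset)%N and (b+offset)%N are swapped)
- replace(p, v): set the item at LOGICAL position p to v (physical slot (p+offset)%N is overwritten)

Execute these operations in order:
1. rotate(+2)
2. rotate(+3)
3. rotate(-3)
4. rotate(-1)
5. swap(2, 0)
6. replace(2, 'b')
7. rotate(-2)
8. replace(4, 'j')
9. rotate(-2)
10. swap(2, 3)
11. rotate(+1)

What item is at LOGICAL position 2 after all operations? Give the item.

Answer: E

Derivation:
After op 1 (rotate(+2)): offset=2, physical=[A,B,C,D,E], logical=[C,D,E,A,B]
After op 2 (rotate(+3)): offset=0, physical=[A,B,C,D,E], logical=[A,B,C,D,E]
After op 3 (rotate(-3)): offset=2, physical=[A,B,C,D,E], logical=[C,D,E,A,B]
After op 4 (rotate(-1)): offset=1, physical=[A,B,C,D,E], logical=[B,C,D,E,A]
After op 5 (swap(2, 0)): offset=1, physical=[A,D,C,B,E], logical=[D,C,B,E,A]
After op 6 (replace(2, 'b')): offset=1, physical=[A,D,C,b,E], logical=[D,C,b,E,A]
After op 7 (rotate(-2)): offset=4, physical=[A,D,C,b,E], logical=[E,A,D,C,b]
After op 8 (replace(4, 'j')): offset=4, physical=[A,D,C,j,E], logical=[E,A,D,C,j]
After op 9 (rotate(-2)): offset=2, physical=[A,D,C,j,E], logical=[C,j,E,A,D]
After op 10 (swap(2, 3)): offset=2, physical=[E,D,C,j,A], logical=[C,j,A,E,D]
After op 11 (rotate(+1)): offset=3, physical=[E,D,C,j,A], logical=[j,A,E,D,C]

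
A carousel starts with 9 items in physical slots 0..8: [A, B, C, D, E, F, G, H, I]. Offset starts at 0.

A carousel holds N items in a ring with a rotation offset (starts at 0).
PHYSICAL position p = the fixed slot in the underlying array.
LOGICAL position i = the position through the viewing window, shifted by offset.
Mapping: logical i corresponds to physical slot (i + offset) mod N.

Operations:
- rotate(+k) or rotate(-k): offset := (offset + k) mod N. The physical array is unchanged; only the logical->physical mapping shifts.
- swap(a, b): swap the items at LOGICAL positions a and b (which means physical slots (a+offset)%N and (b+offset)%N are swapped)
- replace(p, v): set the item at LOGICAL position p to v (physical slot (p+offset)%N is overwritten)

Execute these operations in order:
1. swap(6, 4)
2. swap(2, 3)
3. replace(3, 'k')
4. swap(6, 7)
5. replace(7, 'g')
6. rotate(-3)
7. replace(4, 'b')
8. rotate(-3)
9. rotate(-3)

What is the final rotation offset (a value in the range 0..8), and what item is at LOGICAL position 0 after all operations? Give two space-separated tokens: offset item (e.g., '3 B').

After op 1 (swap(6, 4)): offset=0, physical=[A,B,C,D,G,F,E,H,I], logical=[A,B,C,D,G,F,E,H,I]
After op 2 (swap(2, 3)): offset=0, physical=[A,B,D,C,G,F,E,H,I], logical=[A,B,D,C,G,F,E,H,I]
After op 3 (replace(3, 'k')): offset=0, physical=[A,B,D,k,G,F,E,H,I], logical=[A,B,D,k,G,F,E,H,I]
After op 4 (swap(6, 7)): offset=0, physical=[A,B,D,k,G,F,H,E,I], logical=[A,B,D,k,G,F,H,E,I]
After op 5 (replace(7, 'g')): offset=0, physical=[A,B,D,k,G,F,H,g,I], logical=[A,B,D,k,G,F,H,g,I]
After op 6 (rotate(-3)): offset=6, physical=[A,B,D,k,G,F,H,g,I], logical=[H,g,I,A,B,D,k,G,F]
After op 7 (replace(4, 'b')): offset=6, physical=[A,b,D,k,G,F,H,g,I], logical=[H,g,I,A,b,D,k,G,F]
After op 8 (rotate(-3)): offset=3, physical=[A,b,D,k,G,F,H,g,I], logical=[k,G,F,H,g,I,A,b,D]
After op 9 (rotate(-3)): offset=0, physical=[A,b,D,k,G,F,H,g,I], logical=[A,b,D,k,G,F,H,g,I]

Answer: 0 A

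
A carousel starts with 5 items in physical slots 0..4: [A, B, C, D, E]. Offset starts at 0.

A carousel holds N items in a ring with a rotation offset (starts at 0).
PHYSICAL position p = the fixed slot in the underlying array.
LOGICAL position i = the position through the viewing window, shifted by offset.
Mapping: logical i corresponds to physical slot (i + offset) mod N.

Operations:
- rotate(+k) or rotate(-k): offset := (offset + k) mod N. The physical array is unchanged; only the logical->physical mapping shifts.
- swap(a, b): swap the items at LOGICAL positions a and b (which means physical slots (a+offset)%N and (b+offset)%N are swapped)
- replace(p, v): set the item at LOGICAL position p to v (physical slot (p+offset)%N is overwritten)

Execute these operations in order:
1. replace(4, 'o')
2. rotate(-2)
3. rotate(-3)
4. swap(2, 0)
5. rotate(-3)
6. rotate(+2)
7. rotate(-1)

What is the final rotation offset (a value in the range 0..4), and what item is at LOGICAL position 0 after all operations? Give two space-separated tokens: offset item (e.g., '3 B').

After op 1 (replace(4, 'o')): offset=0, physical=[A,B,C,D,o], logical=[A,B,C,D,o]
After op 2 (rotate(-2)): offset=3, physical=[A,B,C,D,o], logical=[D,o,A,B,C]
After op 3 (rotate(-3)): offset=0, physical=[A,B,C,D,o], logical=[A,B,C,D,o]
After op 4 (swap(2, 0)): offset=0, physical=[C,B,A,D,o], logical=[C,B,A,D,o]
After op 5 (rotate(-3)): offset=2, physical=[C,B,A,D,o], logical=[A,D,o,C,B]
After op 6 (rotate(+2)): offset=4, physical=[C,B,A,D,o], logical=[o,C,B,A,D]
After op 7 (rotate(-1)): offset=3, physical=[C,B,A,D,o], logical=[D,o,C,B,A]

Answer: 3 D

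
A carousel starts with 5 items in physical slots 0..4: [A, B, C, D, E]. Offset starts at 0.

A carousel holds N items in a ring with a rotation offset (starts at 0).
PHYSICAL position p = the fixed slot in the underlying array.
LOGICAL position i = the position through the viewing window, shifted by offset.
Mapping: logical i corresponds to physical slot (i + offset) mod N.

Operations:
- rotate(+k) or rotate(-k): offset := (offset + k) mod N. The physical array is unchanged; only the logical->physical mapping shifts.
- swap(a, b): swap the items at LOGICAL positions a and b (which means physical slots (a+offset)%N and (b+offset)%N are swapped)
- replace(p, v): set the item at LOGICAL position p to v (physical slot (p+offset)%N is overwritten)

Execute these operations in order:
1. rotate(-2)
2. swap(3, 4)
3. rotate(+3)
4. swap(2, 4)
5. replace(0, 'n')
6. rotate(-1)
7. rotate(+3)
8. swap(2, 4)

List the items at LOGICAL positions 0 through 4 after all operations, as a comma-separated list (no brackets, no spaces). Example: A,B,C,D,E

After op 1 (rotate(-2)): offset=3, physical=[A,B,C,D,E], logical=[D,E,A,B,C]
After op 2 (swap(3, 4)): offset=3, physical=[A,C,B,D,E], logical=[D,E,A,C,B]
After op 3 (rotate(+3)): offset=1, physical=[A,C,B,D,E], logical=[C,B,D,E,A]
After op 4 (swap(2, 4)): offset=1, physical=[D,C,B,A,E], logical=[C,B,A,E,D]
After op 5 (replace(0, 'n')): offset=1, physical=[D,n,B,A,E], logical=[n,B,A,E,D]
After op 6 (rotate(-1)): offset=0, physical=[D,n,B,A,E], logical=[D,n,B,A,E]
After op 7 (rotate(+3)): offset=3, physical=[D,n,B,A,E], logical=[A,E,D,n,B]
After op 8 (swap(2, 4)): offset=3, physical=[B,n,D,A,E], logical=[A,E,B,n,D]

Answer: A,E,B,n,D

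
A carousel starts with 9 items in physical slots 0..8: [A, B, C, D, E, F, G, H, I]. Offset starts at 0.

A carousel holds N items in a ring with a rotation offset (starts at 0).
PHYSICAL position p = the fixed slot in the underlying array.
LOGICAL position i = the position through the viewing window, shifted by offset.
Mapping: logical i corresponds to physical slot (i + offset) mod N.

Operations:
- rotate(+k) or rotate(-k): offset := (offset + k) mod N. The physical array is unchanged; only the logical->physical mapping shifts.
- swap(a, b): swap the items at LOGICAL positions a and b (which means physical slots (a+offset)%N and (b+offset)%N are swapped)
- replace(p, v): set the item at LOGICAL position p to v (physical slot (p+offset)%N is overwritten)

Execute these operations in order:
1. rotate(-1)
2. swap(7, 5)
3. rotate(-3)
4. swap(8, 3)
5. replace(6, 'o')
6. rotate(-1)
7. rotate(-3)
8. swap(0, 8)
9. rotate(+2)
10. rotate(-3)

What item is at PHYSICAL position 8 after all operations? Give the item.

After op 1 (rotate(-1)): offset=8, physical=[A,B,C,D,E,F,G,H,I], logical=[I,A,B,C,D,E,F,G,H]
After op 2 (swap(7, 5)): offset=8, physical=[A,B,C,D,G,F,E,H,I], logical=[I,A,B,C,D,G,F,E,H]
After op 3 (rotate(-3)): offset=5, physical=[A,B,C,D,G,F,E,H,I], logical=[F,E,H,I,A,B,C,D,G]
After op 4 (swap(8, 3)): offset=5, physical=[A,B,C,D,I,F,E,H,G], logical=[F,E,H,G,A,B,C,D,I]
After op 5 (replace(6, 'o')): offset=5, physical=[A,B,o,D,I,F,E,H,G], logical=[F,E,H,G,A,B,o,D,I]
After op 6 (rotate(-1)): offset=4, physical=[A,B,o,D,I,F,E,H,G], logical=[I,F,E,H,G,A,B,o,D]
After op 7 (rotate(-3)): offset=1, physical=[A,B,o,D,I,F,E,H,G], logical=[B,o,D,I,F,E,H,G,A]
After op 8 (swap(0, 8)): offset=1, physical=[B,A,o,D,I,F,E,H,G], logical=[A,o,D,I,F,E,H,G,B]
After op 9 (rotate(+2)): offset=3, physical=[B,A,o,D,I,F,E,H,G], logical=[D,I,F,E,H,G,B,A,o]
After op 10 (rotate(-3)): offset=0, physical=[B,A,o,D,I,F,E,H,G], logical=[B,A,o,D,I,F,E,H,G]

Answer: G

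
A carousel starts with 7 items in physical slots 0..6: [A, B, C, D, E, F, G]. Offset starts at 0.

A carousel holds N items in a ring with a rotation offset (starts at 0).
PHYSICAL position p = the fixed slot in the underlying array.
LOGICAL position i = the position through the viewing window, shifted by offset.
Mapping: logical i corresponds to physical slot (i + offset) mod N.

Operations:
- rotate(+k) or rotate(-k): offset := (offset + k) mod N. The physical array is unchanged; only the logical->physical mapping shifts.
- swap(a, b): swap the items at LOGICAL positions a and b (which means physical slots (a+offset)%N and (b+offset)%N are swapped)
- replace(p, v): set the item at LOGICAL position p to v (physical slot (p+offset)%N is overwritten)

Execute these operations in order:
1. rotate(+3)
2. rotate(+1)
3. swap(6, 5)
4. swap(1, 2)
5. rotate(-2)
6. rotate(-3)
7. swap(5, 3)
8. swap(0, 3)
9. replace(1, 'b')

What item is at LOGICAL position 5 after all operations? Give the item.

After op 1 (rotate(+3)): offset=3, physical=[A,B,C,D,E,F,G], logical=[D,E,F,G,A,B,C]
After op 2 (rotate(+1)): offset=4, physical=[A,B,C,D,E,F,G], logical=[E,F,G,A,B,C,D]
After op 3 (swap(6, 5)): offset=4, physical=[A,B,D,C,E,F,G], logical=[E,F,G,A,B,D,C]
After op 4 (swap(1, 2)): offset=4, physical=[A,B,D,C,E,G,F], logical=[E,G,F,A,B,D,C]
After op 5 (rotate(-2)): offset=2, physical=[A,B,D,C,E,G,F], logical=[D,C,E,G,F,A,B]
After op 6 (rotate(-3)): offset=6, physical=[A,B,D,C,E,G,F], logical=[F,A,B,D,C,E,G]
After op 7 (swap(5, 3)): offset=6, physical=[A,B,E,C,D,G,F], logical=[F,A,B,E,C,D,G]
After op 8 (swap(0, 3)): offset=6, physical=[A,B,F,C,D,G,E], logical=[E,A,B,F,C,D,G]
After op 9 (replace(1, 'b')): offset=6, physical=[b,B,F,C,D,G,E], logical=[E,b,B,F,C,D,G]

Answer: D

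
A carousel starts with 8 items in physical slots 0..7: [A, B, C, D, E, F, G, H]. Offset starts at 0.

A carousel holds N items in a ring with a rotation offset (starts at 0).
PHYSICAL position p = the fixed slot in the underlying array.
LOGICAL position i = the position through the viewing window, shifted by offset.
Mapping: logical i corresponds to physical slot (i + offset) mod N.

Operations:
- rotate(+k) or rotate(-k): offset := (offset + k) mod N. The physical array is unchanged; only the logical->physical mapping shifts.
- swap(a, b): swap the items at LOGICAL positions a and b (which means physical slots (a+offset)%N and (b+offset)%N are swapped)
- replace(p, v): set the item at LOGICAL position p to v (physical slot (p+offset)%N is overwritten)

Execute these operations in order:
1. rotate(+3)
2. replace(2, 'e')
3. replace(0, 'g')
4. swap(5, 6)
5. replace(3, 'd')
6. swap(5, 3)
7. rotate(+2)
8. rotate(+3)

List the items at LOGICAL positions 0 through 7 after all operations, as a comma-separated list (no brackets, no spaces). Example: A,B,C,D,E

After op 1 (rotate(+3)): offset=3, physical=[A,B,C,D,E,F,G,H], logical=[D,E,F,G,H,A,B,C]
After op 2 (replace(2, 'e')): offset=3, physical=[A,B,C,D,E,e,G,H], logical=[D,E,e,G,H,A,B,C]
After op 3 (replace(0, 'g')): offset=3, physical=[A,B,C,g,E,e,G,H], logical=[g,E,e,G,H,A,B,C]
After op 4 (swap(5, 6)): offset=3, physical=[B,A,C,g,E,e,G,H], logical=[g,E,e,G,H,B,A,C]
After op 5 (replace(3, 'd')): offset=3, physical=[B,A,C,g,E,e,d,H], logical=[g,E,e,d,H,B,A,C]
After op 6 (swap(5, 3)): offset=3, physical=[d,A,C,g,E,e,B,H], logical=[g,E,e,B,H,d,A,C]
After op 7 (rotate(+2)): offset=5, physical=[d,A,C,g,E,e,B,H], logical=[e,B,H,d,A,C,g,E]
After op 8 (rotate(+3)): offset=0, physical=[d,A,C,g,E,e,B,H], logical=[d,A,C,g,E,e,B,H]

Answer: d,A,C,g,E,e,B,H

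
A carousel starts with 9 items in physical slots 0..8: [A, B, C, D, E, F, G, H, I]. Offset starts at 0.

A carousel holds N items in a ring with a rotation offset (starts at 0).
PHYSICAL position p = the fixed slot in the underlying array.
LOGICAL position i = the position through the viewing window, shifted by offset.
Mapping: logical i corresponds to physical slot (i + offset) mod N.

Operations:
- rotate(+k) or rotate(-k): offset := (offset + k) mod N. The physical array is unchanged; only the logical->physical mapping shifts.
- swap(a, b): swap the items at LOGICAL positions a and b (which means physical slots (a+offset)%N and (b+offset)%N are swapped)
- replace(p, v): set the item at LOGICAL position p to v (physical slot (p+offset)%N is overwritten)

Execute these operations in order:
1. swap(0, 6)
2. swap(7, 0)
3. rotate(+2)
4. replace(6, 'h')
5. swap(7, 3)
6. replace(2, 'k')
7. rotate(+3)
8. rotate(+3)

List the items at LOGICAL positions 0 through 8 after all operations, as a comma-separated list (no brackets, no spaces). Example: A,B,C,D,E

Answer: h,F,B,C,D,k,H,A,G

Derivation:
After op 1 (swap(0, 6)): offset=0, physical=[G,B,C,D,E,F,A,H,I], logical=[G,B,C,D,E,F,A,H,I]
After op 2 (swap(7, 0)): offset=0, physical=[H,B,C,D,E,F,A,G,I], logical=[H,B,C,D,E,F,A,G,I]
After op 3 (rotate(+2)): offset=2, physical=[H,B,C,D,E,F,A,G,I], logical=[C,D,E,F,A,G,I,H,B]
After op 4 (replace(6, 'h')): offset=2, physical=[H,B,C,D,E,F,A,G,h], logical=[C,D,E,F,A,G,h,H,B]
After op 5 (swap(7, 3)): offset=2, physical=[F,B,C,D,E,H,A,G,h], logical=[C,D,E,H,A,G,h,F,B]
After op 6 (replace(2, 'k')): offset=2, physical=[F,B,C,D,k,H,A,G,h], logical=[C,D,k,H,A,G,h,F,B]
After op 7 (rotate(+3)): offset=5, physical=[F,B,C,D,k,H,A,G,h], logical=[H,A,G,h,F,B,C,D,k]
After op 8 (rotate(+3)): offset=8, physical=[F,B,C,D,k,H,A,G,h], logical=[h,F,B,C,D,k,H,A,G]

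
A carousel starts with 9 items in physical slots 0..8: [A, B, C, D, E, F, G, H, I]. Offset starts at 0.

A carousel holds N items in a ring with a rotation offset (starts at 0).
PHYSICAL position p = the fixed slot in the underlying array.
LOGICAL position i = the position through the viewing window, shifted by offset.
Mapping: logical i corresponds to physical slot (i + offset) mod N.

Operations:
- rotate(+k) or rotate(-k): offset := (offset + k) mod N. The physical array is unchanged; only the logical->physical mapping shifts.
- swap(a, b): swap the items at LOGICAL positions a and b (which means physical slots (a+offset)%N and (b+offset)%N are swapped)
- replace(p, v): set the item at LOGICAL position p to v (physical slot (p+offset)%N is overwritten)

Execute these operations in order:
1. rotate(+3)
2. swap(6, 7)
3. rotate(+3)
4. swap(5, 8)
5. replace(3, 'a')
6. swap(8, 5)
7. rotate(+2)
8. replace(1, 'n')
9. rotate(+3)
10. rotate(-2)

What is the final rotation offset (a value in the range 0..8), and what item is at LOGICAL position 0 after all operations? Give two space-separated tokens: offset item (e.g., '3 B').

Answer: 0 n

Derivation:
After op 1 (rotate(+3)): offset=3, physical=[A,B,C,D,E,F,G,H,I], logical=[D,E,F,G,H,I,A,B,C]
After op 2 (swap(6, 7)): offset=3, physical=[B,A,C,D,E,F,G,H,I], logical=[D,E,F,G,H,I,B,A,C]
After op 3 (rotate(+3)): offset=6, physical=[B,A,C,D,E,F,G,H,I], logical=[G,H,I,B,A,C,D,E,F]
After op 4 (swap(5, 8)): offset=6, physical=[B,A,F,D,E,C,G,H,I], logical=[G,H,I,B,A,F,D,E,C]
After op 5 (replace(3, 'a')): offset=6, physical=[a,A,F,D,E,C,G,H,I], logical=[G,H,I,a,A,F,D,E,C]
After op 6 (swap(8, 5)): offset=6, physical=[a,A,C,D,E,F,G,H,I], logical=[G,H,I,a,A,C,D,E,F]
After op 7 (rotate(+2)): offset=8, physical=[a,A,C,D,E,F,G,H,I], logical=[I,a,A,C,D,E,F,G,H]
After op 8 (replace(1, 'n')): offset=8, physical=[n,A,C,D,E,F,G,H,I], logical=[I,n,A,C,D,E,F,G,H]
After op 9 (rotate(+3)): offset=2, physical=[n,A,C,D,E,F,G,H,I], logical=[C,D,E,F,G,H,I,n,A]
After op 10 (rotate(-2)): offset=0, physical=[n,A,C,D,E,F,G,H,I], logical=[n,A,C,D,E,F,G,H,I]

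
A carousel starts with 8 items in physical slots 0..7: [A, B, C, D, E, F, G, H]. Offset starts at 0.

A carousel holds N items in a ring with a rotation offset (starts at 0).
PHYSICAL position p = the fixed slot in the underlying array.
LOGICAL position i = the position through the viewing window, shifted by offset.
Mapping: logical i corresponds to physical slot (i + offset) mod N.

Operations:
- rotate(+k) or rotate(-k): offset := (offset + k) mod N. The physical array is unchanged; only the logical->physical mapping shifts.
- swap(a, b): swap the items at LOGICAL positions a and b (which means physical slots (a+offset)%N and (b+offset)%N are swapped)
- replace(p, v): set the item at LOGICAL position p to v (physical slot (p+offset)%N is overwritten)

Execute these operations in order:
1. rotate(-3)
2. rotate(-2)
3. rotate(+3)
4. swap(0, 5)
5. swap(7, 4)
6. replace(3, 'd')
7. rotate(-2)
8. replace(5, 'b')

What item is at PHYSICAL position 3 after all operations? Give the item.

Answer: G

Derivation:
After op 1 (rotate(-3)): offset=5, physical=[A,B,C,D,E,F,G,H], logical=[F,G,H,A,B,C,D,E]
After op 2 (rotate(-2)): offset=3, physical=[A,B,C,D,E,F,G,H], logical=[D,E,F,G,H,A,B,C]
After op 3 (rotate(+3)): offset=6, physical=[A,B,C,D,E,F,G,H], logical=[G,H,A,B,C,D,E,F]
After op 4 (swap(0, 5)): offset=6, physical=[A,B,C,G,E,F,D,H], logical=[D,H,A,B,C,G,E,F]
After op 5 (swap(7, 4)): offset=6, physical=[A,B,F,G,E,C,D,H], logical=[D,H,A,B,F,G,E,C]
After op 6 (replace(3, 'd')): offset=6, physical=[A,d,F,G,E,C,D,H], logical=[D,H,A,d,F,G,E,C]
After op 7 (rotate(-2)): offset=4, physical=[A,d,F,G,E,C,D,H], logical=[E,C,D,H,A,d,F,G]
After op 8 (replace(5, 'b')): offset=4, physical=[A,b,F,G,E,C,D,H], logical=[E,C,D,H,A,b,F,G]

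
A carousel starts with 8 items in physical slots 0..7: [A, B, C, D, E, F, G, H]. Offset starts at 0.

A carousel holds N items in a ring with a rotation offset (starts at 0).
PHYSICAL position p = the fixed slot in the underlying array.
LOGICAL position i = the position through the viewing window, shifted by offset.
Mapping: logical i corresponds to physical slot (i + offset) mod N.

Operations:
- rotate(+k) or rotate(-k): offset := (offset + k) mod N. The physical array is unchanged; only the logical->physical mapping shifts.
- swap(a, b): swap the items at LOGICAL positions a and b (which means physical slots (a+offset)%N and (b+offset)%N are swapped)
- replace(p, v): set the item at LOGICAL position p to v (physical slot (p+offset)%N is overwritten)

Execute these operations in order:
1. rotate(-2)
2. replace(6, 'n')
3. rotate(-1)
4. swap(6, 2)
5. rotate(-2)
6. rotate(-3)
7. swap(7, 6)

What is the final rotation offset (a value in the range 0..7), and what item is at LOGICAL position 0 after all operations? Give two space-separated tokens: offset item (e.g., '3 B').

After op 1 (rotate(-2)): offset=6, physical=[A,B,C,D,E,F,G,H], logical=[G,H,A,B,C,D,E,F]
After op 2 (replace(6, 'n')): offset=6, physical=[A,B,C,D,n,F,G,H], logical=[G,H,A,B,C,D,n,F]
After op 3 (rotate(-1)): offset=5, physical=[A,B,C,D,n,F,G,H], logical=[F,G,H,A,B,C,D,n]
After op 4 (swap(6, 2)): offset=5, physical=[A,B,C,H,n,F,G,D], logical=[F,G,D,A,B,C,H,n]
After op 5 (rotate(-2)): offset=3, physical=[A,B,C,H,n,F,G,D], logical=[H,n,F,G,D,A,B,C]
After op 6 (rotate(-3)): offset=0, physical=[A,B,C,H,n,F,G,D], logical=[A,B,C,H,n,F,G,D]
After op 7 (swap(7, 6)): offset=0, physical=[A,B,C,H,n,F,D,G], logical=[A,B,C,H,n,F,D,G]

Answer: 0 A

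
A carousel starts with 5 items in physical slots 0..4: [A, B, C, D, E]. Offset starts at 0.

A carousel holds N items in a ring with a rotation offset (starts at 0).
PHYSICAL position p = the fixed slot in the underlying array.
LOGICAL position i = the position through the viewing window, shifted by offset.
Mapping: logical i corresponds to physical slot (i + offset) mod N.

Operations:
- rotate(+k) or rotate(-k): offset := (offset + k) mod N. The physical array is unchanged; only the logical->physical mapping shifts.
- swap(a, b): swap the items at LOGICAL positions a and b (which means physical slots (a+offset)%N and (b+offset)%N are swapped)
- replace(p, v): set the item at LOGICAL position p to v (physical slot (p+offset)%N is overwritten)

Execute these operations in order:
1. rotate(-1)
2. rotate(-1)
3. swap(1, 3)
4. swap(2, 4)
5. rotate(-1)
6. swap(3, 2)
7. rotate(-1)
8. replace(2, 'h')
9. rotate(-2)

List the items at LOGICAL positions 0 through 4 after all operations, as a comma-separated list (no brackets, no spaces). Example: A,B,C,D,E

After op 1 (rotate(-1)): offset=4, physical=[A,B,C,D,E], logical=[E,A,B,C,D]
After op 2 (rotate(-1)): offset=3, physical=[A,B,C,D,E], logical=[D,E,A,B,C]
After op 3 (swap(1, 3)): offset=3, physical=[A,E,C,D,B], logical=[D,B,A,E,C]
After op 4 (swap(2, 4)): offset=3, physical=[C,E,A,D,B], logical=[D,B,C,E,A]
After op 5 (rotate(-1)): offset=2, physical=[C,E,A,D,B], logical=[A,D,B,C,E]
After op 6 (swap(3, 2)): offset=2, physical=[B,E,A,D,C], logical=[A,D,C,B,E]
After op 7 (rotate(-1)): offset=1, physical=[B,E,A,D,C], logical=[E,A,D,C,B]
After op 8 (replace(2, 'h')): offset=1, physical=[B,E,A,h,C], logical=[E,A,h,C,B]
After op 9 (rotate(-2)): offset=4, physical=[B,E,A,h,C], logical=[C,B,E,A,h]

Answer: C,B,E,A,h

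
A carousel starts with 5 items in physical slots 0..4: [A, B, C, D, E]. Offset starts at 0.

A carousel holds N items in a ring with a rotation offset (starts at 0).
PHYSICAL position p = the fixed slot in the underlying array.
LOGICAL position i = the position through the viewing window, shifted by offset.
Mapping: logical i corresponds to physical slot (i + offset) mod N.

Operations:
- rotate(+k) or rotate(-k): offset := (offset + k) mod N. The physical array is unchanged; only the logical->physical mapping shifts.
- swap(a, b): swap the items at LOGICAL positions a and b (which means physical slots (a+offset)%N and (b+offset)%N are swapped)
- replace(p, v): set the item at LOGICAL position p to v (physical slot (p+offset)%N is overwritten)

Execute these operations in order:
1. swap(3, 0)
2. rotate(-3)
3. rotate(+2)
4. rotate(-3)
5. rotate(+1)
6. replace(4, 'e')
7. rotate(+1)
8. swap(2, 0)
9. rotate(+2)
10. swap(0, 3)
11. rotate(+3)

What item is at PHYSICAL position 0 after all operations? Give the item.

Answer: D

Derivation:
After op 1 (swap(3, 0)): offset=0, physical=[D,B,C,A,E], logical=[D,B,C,A,E]
After op 2 (rotate(-3)): offset=2, physical=[D,B,C,A,E], logical=[C,A,E,D,B]
After op 3 (rotate(+2)): offset=4, physical=[D,B,C,A,E], logical=[E,D,B,C,A]
After op 4 (rotate(-3)): offset=1, physical=[D,B,C,A,E], logical=[B,C,A,E,D]
After op 5 (rotate(+1)): offset=2, physical=[D,B,C,A,E], logical=[C,A,E,D,B]
After op 6 (replace(4, 'e')): offset=2, physical=[D,e,C,A,E], logical=[C,A,E,D,e]
After op 7 (rotate(+1)): offset=3, physical=[D,e,C,A,E], logical=[A,E,D,e,C]
After op 8 (swap(2, 0)): offset=3, physical=[A,e,C,D,E], logical=[D,E,A,e,C]
After op 9 (rotate(+2)): offset=0, physical=[A,e,C,D,E], logical=[A,e,C,D,E]
After op 10 (swap(0, 3)): offset=0, physical=[D,e,C,A,E], logical=[D,e,C,A,E]
After op 11 (rotate(+3)): offset=3, physical=[D,e,C,A,E], logical=[A,E,D,e,C]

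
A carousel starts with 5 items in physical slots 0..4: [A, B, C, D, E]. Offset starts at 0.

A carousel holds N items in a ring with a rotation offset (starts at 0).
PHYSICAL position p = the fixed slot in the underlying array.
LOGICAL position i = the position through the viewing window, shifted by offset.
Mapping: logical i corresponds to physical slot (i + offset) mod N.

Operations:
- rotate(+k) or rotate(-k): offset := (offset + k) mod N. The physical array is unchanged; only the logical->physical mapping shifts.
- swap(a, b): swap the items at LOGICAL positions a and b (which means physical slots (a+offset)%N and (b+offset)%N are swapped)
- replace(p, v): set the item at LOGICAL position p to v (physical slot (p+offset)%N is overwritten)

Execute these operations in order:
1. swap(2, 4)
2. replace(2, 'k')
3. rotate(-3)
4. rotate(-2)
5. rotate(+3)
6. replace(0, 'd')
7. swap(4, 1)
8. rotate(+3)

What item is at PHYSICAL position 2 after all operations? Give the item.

After op 1 (swap(2, 4)): offset=0, physical=[A,B,E,D,C], logical=[A,B,E,D,C]
After op 2 (replace(2, 'k')): offset=0, physical=[A,B,k,D,C], logical=[A,B,k,D,C]
After op 3 (rotate(-3)): offset=2, physical=[A,B,k,D,C], logical=[k,D,C,A,B]
After op 4 (rotate(-2)): offset=0, physical=[A,B,k,D,C], logical=[A,B,k,D,C]
After op 5 (rotate(+3)): offset=3, physical=[A,B,k,D,C], logical=[D,C,A,B,k]
After op 6 (replace(0, 'd')): offset=3, physical=[A,B,k,d,C], logical=[d,C,A,B,k]
After op 7 (swap(4, 1)): offset=3, physical=[A,B,C,d,k], logical=[d,k,A,B,C]
After op 8 (rotate(+3)): offset=1, physical=[A,B,C,d,k], logical=[B,C,d,k,A]

Answer: C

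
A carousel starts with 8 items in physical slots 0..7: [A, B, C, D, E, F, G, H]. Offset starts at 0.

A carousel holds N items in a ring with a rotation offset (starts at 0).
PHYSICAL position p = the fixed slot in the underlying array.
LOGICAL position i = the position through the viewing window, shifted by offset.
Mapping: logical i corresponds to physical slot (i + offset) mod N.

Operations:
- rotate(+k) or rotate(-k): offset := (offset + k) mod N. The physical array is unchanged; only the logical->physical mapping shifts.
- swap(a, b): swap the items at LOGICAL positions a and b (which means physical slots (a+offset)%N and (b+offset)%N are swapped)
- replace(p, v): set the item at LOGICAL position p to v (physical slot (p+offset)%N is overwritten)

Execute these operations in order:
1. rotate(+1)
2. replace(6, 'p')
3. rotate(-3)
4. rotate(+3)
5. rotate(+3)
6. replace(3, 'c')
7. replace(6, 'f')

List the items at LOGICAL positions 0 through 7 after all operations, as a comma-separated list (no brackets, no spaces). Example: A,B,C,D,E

After op 1 (rotate(+1)): offset=1, physical=[A,B,C,D,E,F,G,H], logical=[B,C,D,E,F,G,H,A]
After op 2 (replace(6, 'p')): offset=1, physical=[A,B,C,D,E,F,G,p], logical=[B,C,D,E,F,G,p,A]
After op 3 (rotate(-3)): offset=6, physical=[A,B,C,D,E,F,G,p], logical=[G,p,A,B,C,D,E,F]
After op 4 (rotate(+3)): offset=1, physical=[A,B,C,D,E,F,G,p], logical=[B,C,D,E,F,G,p,A]
After op 5 (rotate(+3)): offset=4, physical=[A,B,C,D,E,F,G,p], logical=[E,F,G,p,A,B,C,D]
After op 6 (replace(3, 'c')): offset=4, physical=[A,B,C,D,E,F,G,c], logical=[E,F,G,c,A,B,C,D]
After op 7 (replace(6, 'f')): offset=4, physical=[A,B,f,D,E,F,G,c], logical=[E,F,G,c,A,B,f,D]

Answer: E,F,G,c,A,B,f,D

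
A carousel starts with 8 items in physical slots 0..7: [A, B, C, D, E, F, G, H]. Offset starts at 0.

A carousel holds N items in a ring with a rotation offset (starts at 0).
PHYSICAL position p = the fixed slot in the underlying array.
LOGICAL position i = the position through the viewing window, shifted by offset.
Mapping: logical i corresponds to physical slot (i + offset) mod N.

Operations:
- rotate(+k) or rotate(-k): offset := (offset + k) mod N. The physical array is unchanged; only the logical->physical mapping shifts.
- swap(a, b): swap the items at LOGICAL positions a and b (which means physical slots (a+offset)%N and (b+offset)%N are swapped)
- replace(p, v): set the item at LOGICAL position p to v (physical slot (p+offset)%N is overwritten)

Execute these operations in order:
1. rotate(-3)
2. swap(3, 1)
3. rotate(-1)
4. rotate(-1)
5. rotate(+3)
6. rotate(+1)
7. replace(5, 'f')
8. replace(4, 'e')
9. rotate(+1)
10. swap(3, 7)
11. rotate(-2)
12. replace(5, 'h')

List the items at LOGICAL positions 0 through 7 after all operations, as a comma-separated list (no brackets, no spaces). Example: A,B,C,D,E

After op 1 (rotate(-3)): offset=5, physical=[A,B,C,D,E,F,G,H], logical=[F,G,H,A,B,C,D,E]
After op 2 (swap(3, 1)): offset=5, physical=[G,B,C,D,E,F,A,H], logical=[F,A,H,G,B,C,D,E]
After op 3 (rotate(-1)): offset=4, physical=[G,B,C,D,E,F,A,H], logical=[E,F,A,H,G,B,C,D]
After op 4 (rotate(-1)): offset=3, physical=[G,B,C,D,E,F,A,H], logical=[D,E,F,A,H,G,B,C]
After op 5 (rotate(+3)): offset=6, physical=[G,B,C,D,E,F,A,H], logical=[A,H,G,B,C,D,E,F]
After op 6 (rotate(+1)): offset=7, physical=[G,B,C,D,E,F,A,H], logical=[H,G,B,C,D,E,F,A]
After op 7 (replace(5, 'f')): offset=7, physical=[G,B,C,D,f,F,A,H], logical=[H,G,B,C,D,f,F,A]
After op 8 (replace(4, 'e')): offset=7, physical=[G,B,C,e,f,F,A,H], logical=[H,G,B,C,e,f,F,A]
After op 9 (rotate(+1)): offset=0, physical=[G,B,C,e,f,F,A,H], logical=[G,B,C,e,f,F,A,H]
After op 10 (swap(3, 7)): offset=0, physical=[G,B,C,H,f,F,A,e], logical=[G,B,C,H,f,F,A,e]
After op 11 (rotate(-2)): offset=6, physical=[G,B,C,H,f,F,A,e], logical=[A,e,G,B,C,H,f,F]
After op 12 (replace(5, 'h')): offset=6, physical=[G,B,C,h,f,F,A,e], logical=[A,e,G,B,C,h,f,F]

Answer: A,e,G,B,C,h,f,F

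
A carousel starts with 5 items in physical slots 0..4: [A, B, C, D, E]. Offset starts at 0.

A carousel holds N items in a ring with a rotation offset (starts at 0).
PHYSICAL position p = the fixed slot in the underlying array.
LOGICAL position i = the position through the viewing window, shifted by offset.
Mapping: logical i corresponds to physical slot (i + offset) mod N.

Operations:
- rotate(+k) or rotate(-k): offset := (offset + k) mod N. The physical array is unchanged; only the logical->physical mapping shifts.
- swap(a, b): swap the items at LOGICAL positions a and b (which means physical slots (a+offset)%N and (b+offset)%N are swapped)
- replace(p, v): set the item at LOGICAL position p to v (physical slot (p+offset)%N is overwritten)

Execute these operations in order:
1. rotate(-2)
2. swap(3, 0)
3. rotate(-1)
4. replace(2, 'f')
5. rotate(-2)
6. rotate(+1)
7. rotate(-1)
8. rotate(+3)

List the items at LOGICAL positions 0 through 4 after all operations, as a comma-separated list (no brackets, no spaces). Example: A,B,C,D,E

After op 1 (rotate(-2)): offset=3, physical=[A,B,C,D,E], logical=[D,E,A,B,C]
After op 2 (swap(3, 0)): offset=3, physical=[A,D,C,B,E], logical=[B,E,A,D,C]
After op 3 (rotate(-1)): offset=2, physical=[A,D,C,B,E], logical=[C,B,E,A,D]
After op 4 (replace(2, 'f')): offset=2, physical=[A,D,C,B,f], logical=[C,B,f,A,D]
After op 5 (rotate(-2)): offset=0, physical=[A,D,C,B,f], logical=[A,D,C,B,f]
After op 6 (rotate(+1)): offset=1, physical=[A,D,C,B,f], logical=[D,C,B,f,A]
After op 7 (rotate(-1)): offset=0, physical=[A,D,C,B,f], logical=[A,D,C,B,f]
After op 8 (rotate(+3)): offset=3, physical=[A,D,C,B,f], logical=[B,f,A,D,C]

Answer: B,f,A,D,C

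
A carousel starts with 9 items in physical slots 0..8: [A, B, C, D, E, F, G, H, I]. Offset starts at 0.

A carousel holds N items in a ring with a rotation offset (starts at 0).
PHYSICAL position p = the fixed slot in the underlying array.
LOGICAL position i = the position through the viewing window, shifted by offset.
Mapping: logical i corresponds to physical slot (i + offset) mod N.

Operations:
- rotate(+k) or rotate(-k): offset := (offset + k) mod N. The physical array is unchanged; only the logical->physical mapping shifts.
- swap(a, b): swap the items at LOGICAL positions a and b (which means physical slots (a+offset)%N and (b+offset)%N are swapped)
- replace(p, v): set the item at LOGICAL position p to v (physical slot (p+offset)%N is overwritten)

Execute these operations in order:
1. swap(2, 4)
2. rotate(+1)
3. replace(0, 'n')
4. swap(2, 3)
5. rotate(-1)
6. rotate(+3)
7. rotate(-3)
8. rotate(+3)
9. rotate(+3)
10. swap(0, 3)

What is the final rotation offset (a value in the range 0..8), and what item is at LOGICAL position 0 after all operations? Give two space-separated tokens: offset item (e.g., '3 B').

After op 1 (swap(2, 4)): offset=0, physical=[A,B,E,D,C,F,G,H,I], logical=[A,B,E,D,C,F,G,H,I]
After op 2 (rotate(+1)): offset=1, physical=[A,B,E,D,C,F,G,H,I], logical=[B,E,D,C,F,G,H,I,A]
After op 3 (replace(0, 'n')): offset=1, physical=[A,n,E,D,C,F,G,H,I], logical=[n,E,D,C,F,G,H,I,A]
After op 4 (swap(2, 3)): offset=1, physical=[A,n,E,C,D,F,G,H,I], logical=[n,E,C,D,F,G,H,I,A]
After op 5 (rotate(-1)): offset=0, physical=[A,n,E,C,D,F,G,H,I], logical=[A,n,E,C,D,F,G,H,I]
After op 6 (rotate(+3)): offset=3, physical=[A,n,E,C,D,F,G,H,I], logical=[C,D,F,G,H,I,A,n,E]
After op 7 (rotate(-3)): offset=0, physical=[A,n,E,C,D,F,G,H,I], logical=[A,n,E,C,D,F,G,H,I]
After op 8 (rotate(+3)): offset=3, physical=[A,n,E,C,D,F,G,H,I], logical=[C,D,F,G,H,I,A,n,E]
After op 9 (rotate(+3)): offset=6, physical=[A,n,E,C,D,F,G,H,I], logical=[G,H,I,A,n,E,C,D,F]
After op 10 (swap(0, 3)): offset=6, physical=[G,n,E,C,D,F,A,H,I], logical=[A,H,I,G,n,E,C,D,F]

Answer: 6 A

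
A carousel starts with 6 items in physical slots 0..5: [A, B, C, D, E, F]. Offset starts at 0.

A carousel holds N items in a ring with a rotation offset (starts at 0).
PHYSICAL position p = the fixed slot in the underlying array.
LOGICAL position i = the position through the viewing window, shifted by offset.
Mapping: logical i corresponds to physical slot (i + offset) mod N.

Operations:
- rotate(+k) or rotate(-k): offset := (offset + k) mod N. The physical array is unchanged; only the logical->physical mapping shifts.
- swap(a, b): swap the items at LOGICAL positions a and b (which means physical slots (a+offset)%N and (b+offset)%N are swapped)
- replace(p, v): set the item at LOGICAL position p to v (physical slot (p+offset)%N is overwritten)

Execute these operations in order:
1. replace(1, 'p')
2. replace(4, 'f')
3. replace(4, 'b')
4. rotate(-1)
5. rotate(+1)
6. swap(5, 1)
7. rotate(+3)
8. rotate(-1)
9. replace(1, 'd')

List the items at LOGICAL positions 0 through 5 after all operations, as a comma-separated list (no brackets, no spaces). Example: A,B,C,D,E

After op 1 (replace(1, 'p')): offset=0, physical=[A,p,C,D,E,F], logical=[A,p,C,D,E,F]
After op 2 (replace(4, 'f')): offset=0, physical=[A,p,C,D,f,F], logical=[A,p,C,D,f,F]
After op 3 (replace(4, 'b')): offset=0, physical=[A,p,C,D,b,F], logical=[A,p,C,D,b,F]
After op 4 (rotate(-1)): offset=5, physical=[A,p,C,D,b,F], logical=[F,A,p,C,D,b]
After op 5 (rotate(+1)): offset=0, physical=[A,p,C,D,b,F], logical=[A,p,C,D,b,F]
After op 6 (swap(5, 1)): offset=0, physical=[A,F,C,D,b,p], logical=[A,F,C,D,b,p]
After op 7 (rotate(+3)): offset=3, physical=[A,F,C,D,b,p], logical=[D,b,p,A,F,C]
After op 8 (rotate(-1)): offset=2, physical=[A,F,C,D,b,p], logical=[C,D,b,p,A,F]
After op 9 (replace(1, 'd')): offset=2, physical=[A,F,C,d,b,p], logical=[C,d,b,p,A,F]

Answer: C,d,b,p,A,F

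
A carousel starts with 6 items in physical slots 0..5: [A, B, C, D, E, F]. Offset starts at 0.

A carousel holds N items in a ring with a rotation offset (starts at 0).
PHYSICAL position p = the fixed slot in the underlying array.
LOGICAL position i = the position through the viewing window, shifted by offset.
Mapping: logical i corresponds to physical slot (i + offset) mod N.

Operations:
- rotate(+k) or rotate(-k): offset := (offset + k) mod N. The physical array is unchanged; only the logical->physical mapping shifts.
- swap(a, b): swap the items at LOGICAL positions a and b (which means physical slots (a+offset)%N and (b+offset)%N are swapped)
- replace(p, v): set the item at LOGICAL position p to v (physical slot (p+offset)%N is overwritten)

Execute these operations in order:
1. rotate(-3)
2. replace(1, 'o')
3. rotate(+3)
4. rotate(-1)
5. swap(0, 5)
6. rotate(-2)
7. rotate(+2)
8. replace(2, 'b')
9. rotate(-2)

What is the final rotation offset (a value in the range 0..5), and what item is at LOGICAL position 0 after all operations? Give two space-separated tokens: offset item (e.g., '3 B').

Answer: 3 D

Derivation:
After op 1 (rotate(-3)): offset=3, physical=[A,B,C,D,E,F], logical=[D,E,F,A,B,C]
After op 2 (replace(1, 'o')): offset=3, physical=[A,B,C,D,o,F], logical=[D,o,F,A,B,C]
After op 3 (rotate(+3)): offset=0, physical=[A,B,C,D,o,F], logical=[A,B,C,D,o,F]
After op 4 (rotate(-1)): offset=5, physical=[A,B,C,D,o,F], logical=[F,A,B,C,D,o]
After op 5 (swap(0, 5)): offset=5, physical=[A,B,C,D,F,o], logical=[o,A,B,C,D,F]
After op 6 (rotate(-2)): offset=3, physical=[A,B,C,D,F,o], logical=[D,F,o,A,B,C]
After op 7 (rotate(+2)): offset=5, physical=[A,B,C,D,F,o], logical=[o,A,B,C,D,F]
After op 8 (replace(2, 'b')): offset=5, physical=[A,b,C,D,F,o], logical=[o,A,b,C,D,F]
After op 9 (rotate(-2)): offset=3, physical=[A,b,C,D,F,o], logical=[D,F,o,A,b,C]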